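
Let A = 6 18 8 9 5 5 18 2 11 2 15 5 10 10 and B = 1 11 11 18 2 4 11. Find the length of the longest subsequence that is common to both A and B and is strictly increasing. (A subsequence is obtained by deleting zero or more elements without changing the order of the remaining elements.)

2

For each value that appears in both, track the longest common increasing run ending there.
The best achievable length is 2; one witness is 2, 11 (A-positions 8,9, B-positions 5,7).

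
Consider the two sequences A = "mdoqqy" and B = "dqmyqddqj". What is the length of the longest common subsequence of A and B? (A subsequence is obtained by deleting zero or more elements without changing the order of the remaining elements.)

A longest common subsequence is mdq (length 3); the LCS DP confirms no longer common subsequence exists.

3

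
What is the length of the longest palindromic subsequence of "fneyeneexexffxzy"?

One longest palindromic subsequence is feeeeef (positions 1,3,5,7,8,10,13); it reads the same forward and backward, and the interval DP gives dp[1][16] = 7.

7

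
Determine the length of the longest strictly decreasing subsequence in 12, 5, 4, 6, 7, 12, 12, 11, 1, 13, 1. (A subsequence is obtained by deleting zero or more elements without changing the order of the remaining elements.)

4

Scanning left to right, the best length ending at each element is: 12→1, 5→2, 4→3, 6→2, 7→2, 12→1, 12→1, 11→2, 1→4, 13→1, 1→4.
So the longest decreasing subsequence has length 4, e.g. 12, 5, 4, 1.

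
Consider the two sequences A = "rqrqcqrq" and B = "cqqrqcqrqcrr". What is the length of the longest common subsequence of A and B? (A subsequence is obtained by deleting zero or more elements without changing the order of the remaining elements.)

7

Backtracking the LCS table gives one alignment: q (A2,B3) → r (A3,B4) → q (A4,B5) → c (A5,B6) → q (A6,B7) → r (A7,B8) → q (A8,B9).
So the longest common subsequence has length 7.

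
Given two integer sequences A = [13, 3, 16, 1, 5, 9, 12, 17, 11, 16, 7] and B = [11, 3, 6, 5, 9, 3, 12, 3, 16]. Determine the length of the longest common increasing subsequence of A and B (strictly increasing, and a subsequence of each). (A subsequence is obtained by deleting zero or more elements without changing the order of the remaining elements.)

A longest common strictly increasing subsequence is 3, 5, 9, 12, 16 (length 5); it appears in order in both A and B, and no longer such subsequence exists.

5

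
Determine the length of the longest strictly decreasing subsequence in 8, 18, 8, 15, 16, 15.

3

Scanning left to right, the best length ending at each element is: 8→1, 18→1, 8→2, 15→2, 16→2, 15→3.
So the longest decreasing subsequence has length 3, e.g. 18, 16, 15.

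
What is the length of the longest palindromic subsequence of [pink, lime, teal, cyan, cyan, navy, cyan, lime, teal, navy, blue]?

5

Using dp[i][j] = 2 + dp[i+1][j−1] if the ends match, else max(dp[i+1][j], dp[i][j−1]):
dp[1][11] = 5. A witness is teal cyan navy cyan teal at positions 3,5,6,7,9.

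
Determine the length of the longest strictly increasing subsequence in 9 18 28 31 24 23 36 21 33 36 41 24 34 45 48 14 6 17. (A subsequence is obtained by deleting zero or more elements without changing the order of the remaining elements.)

One longest increasing subsequence is 9, 18, 28, 31, 33, 36, 41, 45, 48 (positions 1,2,3,4,9,10,11,14,15), of length 9; no longer one exists.

9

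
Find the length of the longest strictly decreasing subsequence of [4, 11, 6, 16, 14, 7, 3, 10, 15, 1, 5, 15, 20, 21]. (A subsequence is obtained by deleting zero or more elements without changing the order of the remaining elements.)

5

Let dp[i] be the longest decreasing subsequence ending at position i. Then dp = [1, 1, 2, 1, 2, 3, 4, 3, 2, 5, 4, 2, 1, 1].
The maximum is 5; one witness is 16, 14, 7, 3, 1 at positions 4,5,6,7,10.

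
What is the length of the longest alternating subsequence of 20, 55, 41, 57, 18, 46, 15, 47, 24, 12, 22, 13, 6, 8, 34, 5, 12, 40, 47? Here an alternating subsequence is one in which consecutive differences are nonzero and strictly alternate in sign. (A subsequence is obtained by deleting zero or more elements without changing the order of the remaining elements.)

14

A longest alternating subsequence is 20, 55, 41, 57, 18, 46, 15, 47, 12, 22, 6, 8, 5, 12 (positions 1,2,3,4,5,6,7,8,10,11,13,14,16,17); its 13 consecutive differences strictly alternate in sign, and length 14 is optimal.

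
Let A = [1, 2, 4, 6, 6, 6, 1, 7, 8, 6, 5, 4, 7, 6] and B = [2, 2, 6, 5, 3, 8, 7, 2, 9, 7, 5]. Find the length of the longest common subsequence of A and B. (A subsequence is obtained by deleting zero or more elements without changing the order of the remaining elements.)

Backtracking the LCS table gives one alignment: 2 (A2,B2) → 6 (A4,B3) → 7 (A8,B10) → 5 (A11,B11).
So the longest common subsequence has length 4.

4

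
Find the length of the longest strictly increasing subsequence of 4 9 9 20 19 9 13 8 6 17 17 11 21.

One longest increasing subsequence is 4, 9, 13, 17, 21 (positions 1,2,7,10,13), of length 5; no longer one exists.

5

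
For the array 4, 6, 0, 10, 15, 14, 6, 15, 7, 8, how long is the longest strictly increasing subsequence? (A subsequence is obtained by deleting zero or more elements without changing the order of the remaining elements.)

5

Let dp[i] be the longest increasing subsequence ending at position i. Then dp = [1, 2, 1, 3, 4, 4, 2, 5, 3, 4].
The maximum is 5; one witness is 4, 6, 10, 14, 15 at positions 1,2,4,6,8.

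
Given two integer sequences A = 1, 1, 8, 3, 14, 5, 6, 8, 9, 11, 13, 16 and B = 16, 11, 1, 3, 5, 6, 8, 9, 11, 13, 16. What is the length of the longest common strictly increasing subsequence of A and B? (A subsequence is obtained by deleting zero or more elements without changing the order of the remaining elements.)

For each value that appears in both, track the longest common increasing run ending there.
The best achievable length is 9; one witness is 1, 3, 5, 6, 8, 9, 11, 13, 16 (A-positions 1,4,6,7,8,9,10,11,12, B-positions 3,4,5,6,7,8,9,10,11).

9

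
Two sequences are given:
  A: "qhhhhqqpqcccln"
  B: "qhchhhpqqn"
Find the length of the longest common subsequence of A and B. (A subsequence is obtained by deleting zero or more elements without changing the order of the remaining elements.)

Backtracking the LCS table gives one alignment: q (A1,B1) → h (A2,B2) → h (A3,B4) → h (A4,B5) → h (A5,B6) → q (A7,B8) → q (A9,B9) → n (A14,B10).
So the longest common subsequence has length 8.

8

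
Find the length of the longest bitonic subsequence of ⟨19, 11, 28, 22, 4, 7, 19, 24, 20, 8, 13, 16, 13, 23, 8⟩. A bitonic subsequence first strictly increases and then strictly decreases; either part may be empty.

One longest bitonic subsequence is 4, 7, 19, 24, 20, 16, 13, 8 (positions 5,6,7,8,9,12,13,15): it rises to 24 then falls. Length 8 is optimal.

8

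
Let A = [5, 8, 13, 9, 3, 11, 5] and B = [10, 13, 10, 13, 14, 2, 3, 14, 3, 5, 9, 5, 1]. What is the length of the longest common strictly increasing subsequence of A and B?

2

A longest common strictly increasing subsequence is 3, 5 (length 2); it appears in order in both A and B, and no longer such subsequence exists.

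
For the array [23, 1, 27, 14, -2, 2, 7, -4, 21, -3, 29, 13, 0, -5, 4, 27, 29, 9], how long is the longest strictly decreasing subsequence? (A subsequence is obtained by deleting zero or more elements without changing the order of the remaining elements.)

Let dp[i] be the longest decreasing subsequence ending at position i. Then dp = [1, 2, 1, 2, 3, 3, 3, 4, 2, 4, 1, 3, 4, 5, 4, 2, 1, 4].
The maximum is 5; one witness is 23, 1, -2, -4, -5 at positions 1,2,5,8,14.

5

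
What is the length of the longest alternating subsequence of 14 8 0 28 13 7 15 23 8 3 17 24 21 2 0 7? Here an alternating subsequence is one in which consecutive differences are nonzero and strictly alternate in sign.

9

Track the best alternating length ending on an up-step vs a down-step at each position: up/down = 1/1, 1/2, 1/2, 3/1, 3/4, 3/4, 5/4, 5/4, 5/6, 3/6, 7/6, 7/4, 7/8, 3/8, 1/8, 9/8.
The maximum over both is 9; one such subsequence is 14, 8, 28, 13, 15, 8, 17, 2, 7.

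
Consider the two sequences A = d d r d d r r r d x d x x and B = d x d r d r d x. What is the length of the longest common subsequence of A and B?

7

A longest common subsequence is ddrdrdx (length 7); the LCS DP confirms no longer common subsequence exists.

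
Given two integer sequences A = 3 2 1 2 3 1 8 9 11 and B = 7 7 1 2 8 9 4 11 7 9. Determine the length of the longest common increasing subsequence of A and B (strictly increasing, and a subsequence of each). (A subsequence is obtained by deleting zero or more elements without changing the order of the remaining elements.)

5

For each value that appears in both, track the longest common increasing run ending there.
The best achievable length is 5; one witness is 1, 2, 8, 9, 11 (A-positions 3,4,7,8,9, B-positions 3,4,5,6,8).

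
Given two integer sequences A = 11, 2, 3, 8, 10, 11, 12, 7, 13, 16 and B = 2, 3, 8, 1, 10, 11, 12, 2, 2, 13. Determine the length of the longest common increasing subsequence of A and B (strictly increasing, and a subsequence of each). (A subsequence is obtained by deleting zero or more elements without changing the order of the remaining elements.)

A longest common strictly increasing subsequence is 2, 3, 8, 10, 11, 12, 13 (length 7); it appears in order in both A and B, and no longer such subsequence exists.

7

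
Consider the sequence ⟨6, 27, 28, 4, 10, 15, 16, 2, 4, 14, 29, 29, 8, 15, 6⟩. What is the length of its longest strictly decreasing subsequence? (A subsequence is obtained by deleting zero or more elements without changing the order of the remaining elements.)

5

One longest decreasing subsequence is 27, 15, 14, 8, 6 (positions 2,6,10,13,15), of length 5; no longer one exists.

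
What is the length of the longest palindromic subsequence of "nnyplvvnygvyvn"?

7

One longest palindromic subsequence is nvyvyvn (positions 1,6,9,11,12,13,14); it reads the same forward and backward, and the interval DP gives dp[1][14] = 7.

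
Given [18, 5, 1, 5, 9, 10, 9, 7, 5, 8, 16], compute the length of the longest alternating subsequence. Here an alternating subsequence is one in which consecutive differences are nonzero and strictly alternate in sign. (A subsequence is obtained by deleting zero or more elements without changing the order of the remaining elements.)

5

A longest alternating subsequence is 18, 5, 9, 7, 8 (positions 1,2,5,8,10); its 4 consecutive differences strictly alternate in sign, and length 5 is optimal.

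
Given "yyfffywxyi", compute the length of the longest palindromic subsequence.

Using dp[i][j] = 2 + dp[i+1][j−1] if the ends match, else max(dp[i+1][j], dp[i][j−1]):
dp[1][10] = 7. A witness is yyfffyy at positions 1,2,3,4,5,6,9.

7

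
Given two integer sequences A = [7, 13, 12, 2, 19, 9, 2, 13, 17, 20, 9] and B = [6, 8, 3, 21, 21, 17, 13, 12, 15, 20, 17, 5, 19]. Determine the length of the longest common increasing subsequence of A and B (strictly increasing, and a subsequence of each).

2

For each value that appears in both, track the longest common increasing run ending there.
The best achievable length is 2; one witness is 17, 20 (A-positions 9,10, B-positions 6,10).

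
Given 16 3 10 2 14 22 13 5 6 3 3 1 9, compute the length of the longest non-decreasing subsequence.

Scanning left to right, the best length ending at each element is: 16→1, 3→1, 10→2, 2→1, 14→3, 22→4, 13→3, 5→2, 6→3, 3→2, 3→3, 1→1, 9→4.
So the longest non-decreasing subsequence has length 4, e.g. 3, 10, 14, 22.

4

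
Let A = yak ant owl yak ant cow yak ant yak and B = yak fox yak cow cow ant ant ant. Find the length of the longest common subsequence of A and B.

Backtracking the LCS table gives one alignment: yak (A1,B3) → ant (A2,B6) → ant (A5,B7) → ant (A8,B8).
So the longest common subsequence has length 4.

4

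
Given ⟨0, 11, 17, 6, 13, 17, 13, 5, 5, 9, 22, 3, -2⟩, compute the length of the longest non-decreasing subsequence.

Scanning left to right, the best length ending at each element is: 0→1, 11→2, 17→3, 6→2, 13→3, 17→4, 13→4, 5→2, 5→3, 9→4, 22→5, 3→2, -2→1.
So the longest non-decreasing subsequence has length 5, e.g. 0, 11, 17, 17, 22.

5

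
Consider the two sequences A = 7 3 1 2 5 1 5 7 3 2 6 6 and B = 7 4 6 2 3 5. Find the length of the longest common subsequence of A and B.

3

A longest common subsequence is 7, 3, 5 (length 3); the LCS DP confirms no longer common subsequence exists.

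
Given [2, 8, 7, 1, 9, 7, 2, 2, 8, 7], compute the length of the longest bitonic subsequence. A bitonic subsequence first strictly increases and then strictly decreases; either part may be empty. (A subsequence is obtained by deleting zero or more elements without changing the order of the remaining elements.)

Let inc[i] be the LIS ending at i and dec[i] the longest strictly decreasing subsequence starting at i. inc = [1, 2, 2, 1, 3, 2, 2, 2, 3, 3], dec = [2, 3, 2, 1, 3, 2, 1, 1, 2, 1].
max_i inc[i]+dec[i]−1 = 5, with one witness 2, 8, 9, 8, 7.

5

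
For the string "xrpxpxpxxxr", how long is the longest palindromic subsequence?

One longest palindromic subsequence is rxxxxxr (positions 2,4,6,8,9,10,11); it reads the same forward and backward, and the interval DP gives dp[1][11] = 7.

7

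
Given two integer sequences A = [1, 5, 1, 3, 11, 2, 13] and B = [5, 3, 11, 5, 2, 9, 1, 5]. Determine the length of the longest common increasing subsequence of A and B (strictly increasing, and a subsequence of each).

For each value that appears in both, track the longest common increasing run ending there.
The best achievable length is 2; one witness is 5, 11 (A-positions 2,5, B-positions 1,3).

2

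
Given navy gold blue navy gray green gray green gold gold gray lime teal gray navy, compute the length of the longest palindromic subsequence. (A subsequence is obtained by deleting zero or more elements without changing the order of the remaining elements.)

One longest palindromic subsequence is navy gray gray gold gold gray gray navy (positions 1,5,7,9,10,11,14,15); it reads the same forward and backward, and the interval DP gives dp[1][15] = 8.

8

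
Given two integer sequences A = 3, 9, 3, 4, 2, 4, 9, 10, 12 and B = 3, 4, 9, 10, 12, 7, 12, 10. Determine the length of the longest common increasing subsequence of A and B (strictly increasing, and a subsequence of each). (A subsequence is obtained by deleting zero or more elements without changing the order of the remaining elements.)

A longest common strictly increasing subsequence is 3, 4, 9, 10, 12 (length 5); it appears in order in both A and B, and no longer such subsequence exists.

5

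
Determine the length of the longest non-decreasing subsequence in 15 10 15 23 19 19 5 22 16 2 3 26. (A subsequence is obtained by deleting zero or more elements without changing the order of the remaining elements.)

6

Let dp[i] be the longest non-decreasing subsequence ending at position i. Then dp = [1, 1, 2, 3, 3, 4, 1, 5, 3, 1, 2, 6].
The maximum is 6; one witness is 15, 15, 19, 19, 22, 26 at positions 1,3,5,6,8,12.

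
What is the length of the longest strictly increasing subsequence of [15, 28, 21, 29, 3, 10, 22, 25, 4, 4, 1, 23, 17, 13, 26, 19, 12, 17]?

5

Let dp[i] be the longest increasing subsequence ending at position i. Then dp = [1, 2, 2, 3, 1, 2, 3, 4, 2, 2, 1, 4, 3, 3, 5, 4, 3, 4].
The maximum is 5; one witness is 15, 21, 22, 25, 26 at positions 1,3,7,8,15.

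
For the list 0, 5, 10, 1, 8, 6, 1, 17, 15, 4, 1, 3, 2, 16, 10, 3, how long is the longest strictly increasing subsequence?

5

Scanning left to right, the best length ending at each element is: 0→1, 5→2, 10→3, 1→2, 8→3, 6→3, 1→2, 17→4, 15→4, 4→3, 1→2, 3→3, 2→3, 16→5, 10→4, 3→4.
So the longest increasing subsequence has length 5, e.g. 0, 5, 10, 15, 16.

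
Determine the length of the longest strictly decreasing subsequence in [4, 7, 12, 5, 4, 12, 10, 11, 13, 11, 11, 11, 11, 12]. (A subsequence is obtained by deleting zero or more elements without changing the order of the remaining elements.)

3

Let dp[i] be the longest decreasing subsequence ending at position i. Then dp = [1, 1, 1, 2, 3, 1, 2, 2, 1, 2, 2, 2, 2, 2].
The maximum is 3; one witness is 7, 5, 4 at positions 2,4,5.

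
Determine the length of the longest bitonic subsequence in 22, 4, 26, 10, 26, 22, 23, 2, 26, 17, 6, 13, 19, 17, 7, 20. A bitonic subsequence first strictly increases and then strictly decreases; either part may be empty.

8

Let inc[i] be the LIS ending at i and dec[i] the longest strictly decreasing subsequence starting at i. inc = [1, 1, 2, 2, 3, 3, 4, 1, 5, 3, 2, 3, 4, 4, 3, 5], dec = [4, 2, 5, 2, 5, 4, 4, 1, 4, 3, 1, 2, 3, 2, 1, 1].
max_i inc[i]+dec[i]−1 = 8, with one witness 4, 10, 22, 23, 26, 19, 17, 7.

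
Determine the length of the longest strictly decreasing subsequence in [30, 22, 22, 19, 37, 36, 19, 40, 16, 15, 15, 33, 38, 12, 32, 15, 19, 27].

One longest decreasing subsequence is 30, 22, 19, 16, 15, 12 (positions 1,2,4,9,10,14), of length 6; no longer one exists.

6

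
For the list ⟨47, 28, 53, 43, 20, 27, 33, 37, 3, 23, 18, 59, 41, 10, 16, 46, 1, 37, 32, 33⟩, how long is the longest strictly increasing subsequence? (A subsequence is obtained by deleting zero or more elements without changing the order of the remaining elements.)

One longest increasing subsequence is 20, 27, 33, 37, 41, 46 (positions 5,6,7,8,13,16), of length 6; no longer one exists.

6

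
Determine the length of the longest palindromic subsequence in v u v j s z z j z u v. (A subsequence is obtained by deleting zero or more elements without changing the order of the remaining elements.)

8

Using dp[i][j] = 2 + dp[i+1][j−1] if the ends match, else max(dp[i+1][j], dp[i][j−1]):
dp[1][11] = 8. A witness is vujzzjuv at positions 1,2,4,6,7,8,10,11.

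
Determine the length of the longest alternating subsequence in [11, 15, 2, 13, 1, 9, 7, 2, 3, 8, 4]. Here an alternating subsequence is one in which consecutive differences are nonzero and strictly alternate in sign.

9

A longest alternating subsequence is 11, 15, 2, 13, 1, 9, 7, 8, 4 (positions 1,2,3,4,5,6,7,10,11); its 8 consecutive differences strictly alternate in sign, and length 9 is optimal.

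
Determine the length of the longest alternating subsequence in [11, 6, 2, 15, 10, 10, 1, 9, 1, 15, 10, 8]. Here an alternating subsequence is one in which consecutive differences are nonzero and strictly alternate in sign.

A longest alternating subsequence is 11, 6, 15, 1, 9, 1, 15, 10 (positions 1,2,4,7,8,9,10,11); its 7 consecutive differences strictly alternate in sign, and length 8 is optimal.

8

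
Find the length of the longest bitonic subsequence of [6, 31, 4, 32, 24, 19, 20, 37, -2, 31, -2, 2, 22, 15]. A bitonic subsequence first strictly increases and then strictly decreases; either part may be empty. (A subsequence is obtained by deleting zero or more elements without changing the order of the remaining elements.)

Let inc[i] be the LIS ending at i and dec[i] the longest strictly decreasing subsequence starting at i. inc = [1, 2, 1, 3, 2, 2, 3, 4, 1, 4, 1, 2, 4, 3], dec = [3, 4, 2, 4, 3, 2, 2, 4, 1, 3, 1, 1, 2, 1].
max_i inc[i]+dec[i]−1 = 7, with one witness 6, 31, 32, 37, 31, 22, 15.

7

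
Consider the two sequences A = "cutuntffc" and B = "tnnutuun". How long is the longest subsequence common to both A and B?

4

A longest common subsequence is utun (length 4); the LCS DP confirms no longer common subsequence exists.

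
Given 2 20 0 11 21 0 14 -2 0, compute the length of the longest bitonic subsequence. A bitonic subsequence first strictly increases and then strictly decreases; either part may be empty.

One longest bitonic subsequence is 2, 20, 11, 0, -2 (positions 1,2,4,6,8): it rises to 20 then falls. Length 5 is optimal.

5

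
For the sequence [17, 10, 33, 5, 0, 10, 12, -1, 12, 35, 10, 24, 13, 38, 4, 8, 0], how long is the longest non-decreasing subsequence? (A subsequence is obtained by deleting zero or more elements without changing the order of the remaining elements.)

6

Scanning left to right, the best length ending at each element is: 17→1, 10→1, 33→2, 5→1, 0→1, 10→2, 12→3, -1→1, 12→4, 35→5, 10→3, 24→5, 13→5, 38→6, 4→2, 8→3, 0→2.
So the longest non-decreasing subsequence has length 6, e.g. 10, 10, 12, 12, 35, 38.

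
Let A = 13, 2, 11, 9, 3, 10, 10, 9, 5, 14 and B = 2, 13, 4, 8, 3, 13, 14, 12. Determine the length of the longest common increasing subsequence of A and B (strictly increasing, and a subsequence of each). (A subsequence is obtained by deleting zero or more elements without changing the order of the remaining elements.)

For each value that appears in both, track the longest common increasing run ending there.
The best achievable length is 3; one witness is 2, 3, 14 (A-positions 2,5,10, B-positions 1,5,7).

3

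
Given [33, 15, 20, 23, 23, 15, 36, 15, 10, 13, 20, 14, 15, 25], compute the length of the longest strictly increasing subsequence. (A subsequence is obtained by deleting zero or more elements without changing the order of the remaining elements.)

5

One longest increasing subsequence is 10, 13, 14, 15, 25 (positions 9,10,12,13,14), of length 5; no longer one exists.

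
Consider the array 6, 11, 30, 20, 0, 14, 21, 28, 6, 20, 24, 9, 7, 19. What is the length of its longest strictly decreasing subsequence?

Scanning left to right, the best length ending at each element is: 6→1, 11→1, 30→1, 20→2, 0→3, 14→3, 21→2, 28→2, 6→4, 20→3, 24→3, 9→4, 7→5, 19→4.
So the longest decreasing subsequence has length 5, e.g. 30, 20, 14, 9, 7.

5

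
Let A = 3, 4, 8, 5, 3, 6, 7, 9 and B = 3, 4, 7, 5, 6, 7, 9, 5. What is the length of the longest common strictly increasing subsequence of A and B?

6

For each value that appears in both, track the longest common increasing run ending there.
The best achievable length is 6; one witness is 3, 4, 5, 6, 7, 9 (A-positions 1,2,4,6,7,8, B-positions 1,2,4,5,6,7).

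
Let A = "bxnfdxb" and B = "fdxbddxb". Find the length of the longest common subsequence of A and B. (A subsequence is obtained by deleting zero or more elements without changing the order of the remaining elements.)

4

A longest common subsequence is bdxb (length 4); the LCS DP confirms no longer common subsequence exists.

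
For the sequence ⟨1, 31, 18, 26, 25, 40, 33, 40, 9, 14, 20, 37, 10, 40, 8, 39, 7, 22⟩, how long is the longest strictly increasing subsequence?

6

Let dp[i] be the longest increasing subsequence ending at position i. Then dp = [1, 2, 2, 3, 3, 4, 4, 5, 2, 3, 4, 5, 3, 6, 2, 6, 2, 5].
The maximum is 6; one witness is 1, 18, 26, 33, 37, 40 at positions 1,3,4,7,12,14.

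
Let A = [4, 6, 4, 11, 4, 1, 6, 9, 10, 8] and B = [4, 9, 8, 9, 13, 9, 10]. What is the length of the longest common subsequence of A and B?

3

A longest common subsequence is 4, 9, 10 (length 3); the LCS DP confirms no longer common subsequence exists.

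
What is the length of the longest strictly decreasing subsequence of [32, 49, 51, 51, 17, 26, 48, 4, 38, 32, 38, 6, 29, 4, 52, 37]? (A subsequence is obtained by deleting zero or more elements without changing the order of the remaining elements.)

Scanning left to right, the best length ending at each element is: 32→1, 49→1, 51→1, 51→1, 17→2, 26→2, 48→2, 4→3, 38→3, 32→4, 38→3, 6→5, 29→5, 4→6, 52→1, 37→4.
So the longest decreasing subsequence has length 6, e.g. 49, 48, 38, 32, 6, 4.

6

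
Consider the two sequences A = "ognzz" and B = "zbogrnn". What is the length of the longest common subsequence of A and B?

3

A longest common subsequence is ogn (length 3); the LCS DP confirms no longer common subsequence exists.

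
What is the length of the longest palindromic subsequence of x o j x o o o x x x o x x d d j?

One longest palindromic subsequence is jxoxxxoxj (positions 3,4,7,8,9,10,11,13,16); it reads the same forward and backward, and the interval DP gives dp[1][16] = 9.

9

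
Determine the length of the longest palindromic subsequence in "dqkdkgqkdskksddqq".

One longest palindromic subsequence is qqdskksdqq (positions 2,7,9,10,11,12,13,15,16,17); it reads the same forward and backward, and the interval DP gives dp[1][17] = 10.

10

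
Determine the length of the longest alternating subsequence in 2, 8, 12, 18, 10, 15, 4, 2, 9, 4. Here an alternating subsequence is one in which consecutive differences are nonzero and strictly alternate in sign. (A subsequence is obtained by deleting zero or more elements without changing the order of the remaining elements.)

7

A longest alternating subsequence is 2, 12, 10, 15, 4, 9, 4 (positions 1,3,5,6,7,9,10); its 6 consecutive differences strictly alternate in sign, and length 7 is optimal.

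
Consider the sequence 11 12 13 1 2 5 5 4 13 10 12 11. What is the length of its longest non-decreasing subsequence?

Scanning left to right, the best length ending at each element is: 11→1, 12→2, 13→3, 1→1, 2→2, 5→3, 5→4, 4→3, 13→5, 10→5, 12→6, 11→6.
So the longest non-decreasing subsequence has length 6, e.g. 1, 2, 5, 5, 10, 12.

6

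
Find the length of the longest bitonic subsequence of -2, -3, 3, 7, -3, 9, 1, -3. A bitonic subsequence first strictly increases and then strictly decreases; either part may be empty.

6

Let inc[i] be the LIS ending at i and dec[i] the longest strictly decreasing subsequence starting at i. inc = [1, 1, 2, 3, 1, 4, 2, 1], dec = [2, 1, 3, 3, 1, 3, 2, 1].
max_i inc[i]+dec[i]−1 = 6, with one witness -2, 3, 7, 9, 1, -3.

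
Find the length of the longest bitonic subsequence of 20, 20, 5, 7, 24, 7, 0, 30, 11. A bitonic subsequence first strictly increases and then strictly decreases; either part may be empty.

Let inc[i] be the LIS ending at i and dec[i] the longest strictly decreasing subsequence starting at i. inc = [1, 1, 1, 2, 3, 2, 1, 4, 3], dec = [3, 3, 2, 2, 3, 2, 1, 2, 1].
max_i inc[i]+dec[i]−1 = 5, with one witness 5, 7, 24, 7, 0.

5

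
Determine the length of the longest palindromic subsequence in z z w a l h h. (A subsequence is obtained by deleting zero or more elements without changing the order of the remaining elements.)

2

One longest palindromic subsequence is hh (positions 6,7); it reads the same forward and backward, and the interval DP gives dp[1][7] = 2.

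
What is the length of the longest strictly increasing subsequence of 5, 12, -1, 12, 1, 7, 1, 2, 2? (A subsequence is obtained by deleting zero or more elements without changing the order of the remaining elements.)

3

One longest increasing subsequence is -1, 1, 7 (positions 3,5,6), of length 3; no longer one exists.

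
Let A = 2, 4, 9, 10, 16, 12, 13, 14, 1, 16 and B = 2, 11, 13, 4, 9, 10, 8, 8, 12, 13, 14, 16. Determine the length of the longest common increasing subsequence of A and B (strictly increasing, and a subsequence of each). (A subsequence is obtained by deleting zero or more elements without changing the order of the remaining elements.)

A longest common strictly increasing subsequence is 2, 4, 9, 10, 12, 13, 14, 16 (length 8); it appears in order in both A and B, and no longer such subsequence exists.

8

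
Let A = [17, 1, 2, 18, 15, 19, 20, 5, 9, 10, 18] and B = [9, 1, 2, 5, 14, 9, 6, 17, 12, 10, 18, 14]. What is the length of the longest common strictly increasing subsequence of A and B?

6

A longest common strictly increasing subsequence is 1, 2, 5, 9, 10, 18 (length 6); it appears in order in both A and B, and no longer such subsequence exists.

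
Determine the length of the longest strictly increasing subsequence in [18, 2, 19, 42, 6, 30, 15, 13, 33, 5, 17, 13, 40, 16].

Let dp[i] be the longest increasing subsequence ending at position i. Then dp = [1, 1, 2, 3, 2, 3, 3, 3, 4, 2, 4, 3, 5, 4].
The maximum is 5; one witness is 18, 19, 30, 33, 40 at positions 1,3,6,9,13.

5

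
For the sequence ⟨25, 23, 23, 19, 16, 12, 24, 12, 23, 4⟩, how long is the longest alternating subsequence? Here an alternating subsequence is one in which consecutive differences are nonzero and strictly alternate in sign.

Track the best alternating length ending on an up-step vs a down-step at each position: up/down = 1/1, 1/2, 1/2, 1/2, 1/2, 1/2, 3/2, 1/4, 5/4, 1/6.
The maximum over both is 6; one such subsequence is 25, 23, 24, 12, 23, 4.

6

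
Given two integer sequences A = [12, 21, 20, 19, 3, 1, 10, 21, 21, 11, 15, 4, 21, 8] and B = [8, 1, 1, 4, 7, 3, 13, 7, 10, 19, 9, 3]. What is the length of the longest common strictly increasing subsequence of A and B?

2

For each value that appears in both, track the longest common increasing run ending there.
The best achievable length is 2; one witness is 1, 4 (A-positions 6,12, B-positions 2,4).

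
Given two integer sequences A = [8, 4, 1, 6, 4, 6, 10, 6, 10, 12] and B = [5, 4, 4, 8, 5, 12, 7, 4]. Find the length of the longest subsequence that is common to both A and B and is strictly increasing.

For each value that appears in both, track the longest common increasing run ending there.
The best achievable length is 2; one witness is 4, 12 (A-positions 2,10, B-positions 2,6).

2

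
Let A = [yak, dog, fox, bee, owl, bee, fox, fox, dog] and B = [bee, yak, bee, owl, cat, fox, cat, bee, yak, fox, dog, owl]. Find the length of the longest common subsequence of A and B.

6

Backtracking the LCS table gives one alignment: yak (A1,B2) → bee (A4,B3) → owl (A5,B4) → bee (A6,B8) → fox (A8,B10) → dog (A9,B11).
So the longest common subsequence has length 6.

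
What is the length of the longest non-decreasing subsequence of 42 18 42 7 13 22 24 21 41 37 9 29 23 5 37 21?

One longest non-decreasing subsequence is 7, 13, 22, 24, 37, 37 (positions 4,5,6,7,10,15), of length 6; no longer one exists.

6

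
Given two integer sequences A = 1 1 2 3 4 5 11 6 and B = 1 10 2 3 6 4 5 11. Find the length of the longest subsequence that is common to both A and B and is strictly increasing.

A longest common strictly increasing subsequence is 1, 2, 3, 4, 5, 11 (length 6); it appears in order in both A and B, and no longer such subsequence exists.

6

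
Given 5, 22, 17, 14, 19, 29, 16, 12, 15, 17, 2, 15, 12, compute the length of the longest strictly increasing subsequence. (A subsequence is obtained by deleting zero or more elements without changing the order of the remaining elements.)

4

One longest increasing subsequence is 5, 17, 19, 29 (positions 1,3,5,6), of length 4; no longer one exists.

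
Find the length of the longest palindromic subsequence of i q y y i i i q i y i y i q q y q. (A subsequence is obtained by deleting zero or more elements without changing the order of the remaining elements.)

Using dp[i][j] = 2 + dp[i+1][j−1] if the ends match, else max(dp[i+1][j], dp[i][j−1]):
dp[1][17] = 11. A witness is qyqiyiyiqyq at positions 2,3,8,9,10,11,12,13,15,16,17.

11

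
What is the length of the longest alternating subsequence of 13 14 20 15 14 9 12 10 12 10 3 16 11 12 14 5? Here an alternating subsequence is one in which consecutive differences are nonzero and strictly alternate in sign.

11

A longest alternating subsequence is 13, 14, 9, 12, 10, 12, 10, 16, 11, 12, 5 (positions 1,2,6,7,8,9,10,12,13,14,16); its 10 consecutive differences strictly alternate in sign, and length 11 is optimal.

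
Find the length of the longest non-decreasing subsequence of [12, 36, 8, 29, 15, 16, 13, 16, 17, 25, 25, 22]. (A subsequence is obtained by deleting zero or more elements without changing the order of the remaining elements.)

Let dp[i] be the longest non-decreasing subsequence ending at position i. Then dp = [1, 2, 1, 2, 2, 3, 2, 4, 5, 6, 7, 6].
The maximum is 7; one witness is 12, 15, 16, 16, 17, 25, 25 at positions 1,5,6,8,9,10,11.

7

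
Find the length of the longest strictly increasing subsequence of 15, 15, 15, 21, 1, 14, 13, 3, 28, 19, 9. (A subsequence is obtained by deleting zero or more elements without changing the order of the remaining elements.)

3

One longest increasing subsequence is 15, 21, 28 (positions 1,4,9), of length 3; no longer one exists.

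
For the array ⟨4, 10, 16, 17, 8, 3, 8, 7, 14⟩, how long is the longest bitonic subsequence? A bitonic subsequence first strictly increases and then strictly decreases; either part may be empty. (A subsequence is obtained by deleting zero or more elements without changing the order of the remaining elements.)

6

Let inc[i] be the LIS ending at i and dec[i] the longest strictly decreasing subsequence starting at i. inc = [1, 2, 3, 4, 2, 1, 2, 2, 3], dec = [2, 3, 3, 3, 2, 1, 2, 1, 1].
max_i inc[i]+dec[i]−1 = 6, with one witness 4, 10, 16, 17, 8, 7.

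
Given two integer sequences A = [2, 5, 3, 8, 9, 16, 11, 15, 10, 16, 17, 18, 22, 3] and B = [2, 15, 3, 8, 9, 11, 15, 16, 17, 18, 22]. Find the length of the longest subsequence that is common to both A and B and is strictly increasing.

10

For each value that appears in both, track the longest common increasing run ending there.
The best achievable length is 10; one witness is 2, 3, 8, 9, 11, 15, 16, 17, 18, 22 (A-positions 1,3,4,5,7,8,10,11,12,13, B-positions 1,3,4,5,6,7,8,9,10,11).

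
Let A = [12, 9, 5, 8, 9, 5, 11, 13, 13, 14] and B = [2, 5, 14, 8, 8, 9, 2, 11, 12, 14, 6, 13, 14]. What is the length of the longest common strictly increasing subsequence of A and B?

6

A longest common strictly increasing subsequence is 5, 8, 9, 11, 13, 14 (length 6); it appears in order in both A and B, and no longer such subsequence exists.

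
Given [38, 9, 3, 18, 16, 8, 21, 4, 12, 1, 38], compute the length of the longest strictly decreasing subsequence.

Scanning left to right, the best length ending at each element is: 38→1, 9→2, 3→3, 18→2, 16→3, 8→4, 21→2, 4→5, 12→4, 1→6, 38→1.
So the longest decreasing subsequence has length 6, e.g. 38, 18, 16, 8, 4, 1.

6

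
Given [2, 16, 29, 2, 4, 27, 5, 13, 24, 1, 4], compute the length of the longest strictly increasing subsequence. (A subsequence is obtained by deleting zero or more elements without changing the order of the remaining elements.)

5

Scanning left to right, the best length ending at each element is: 2→1, 16→2, 29→3, 2→1, 4→2, 27→3, 5→3, 13→4, 24→5, 1→1, 4→2.
So the longest increasing subsequence has length 5, e.g. 2, 4, 5, 13, 24.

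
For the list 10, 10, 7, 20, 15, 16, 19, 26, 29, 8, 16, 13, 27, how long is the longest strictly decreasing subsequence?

4

Scanning left to right, the best length ending at each element is: 10→1, 10→1, 7→2, 20→1, 15→2, 16→2, 19→2, 26→1, 29→1, 8→3, 16→3, 13→4, 27→2.
So the longest decreasing subsequence has length 4, e.g. 20, 19, 16, 13.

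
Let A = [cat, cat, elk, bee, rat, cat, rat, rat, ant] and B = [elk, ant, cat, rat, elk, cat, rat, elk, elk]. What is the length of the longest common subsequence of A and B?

4

Backtracking the LCS table gives one alignment: cat (A1,B3) → elk (A3,B5) → cat (A6,B6) → rat (A7,B7).
So the longest common subsequence has length 4.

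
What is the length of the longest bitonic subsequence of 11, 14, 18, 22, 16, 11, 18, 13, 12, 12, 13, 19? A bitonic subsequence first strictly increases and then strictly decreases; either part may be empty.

7

One longest bitonic subsequence is 11, 14, 18, 22, 18, 13, 12 (positions 1,2,3,4,7,8,10): it rises to 22 then falls. Length 7 is optimal.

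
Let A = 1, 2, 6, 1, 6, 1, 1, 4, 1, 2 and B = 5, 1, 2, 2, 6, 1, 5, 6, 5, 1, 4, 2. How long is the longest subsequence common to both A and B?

8

A longest common subsequence is 1, 2, 6, 1, 6, 1, 4, 2 (length 8); the LCS DP confirms no longer common subsequence exists.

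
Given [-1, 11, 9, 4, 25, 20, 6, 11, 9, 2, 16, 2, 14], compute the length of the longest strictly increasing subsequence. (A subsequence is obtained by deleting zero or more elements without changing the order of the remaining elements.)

5

Let dp[i] be the longest increasing subsequence ending at position i. Then dp = [1, 2, 2, 2, 3, 3, 3, 4, 4, 2, 5, 2, 5].
The maximum is 5; one witness is -1, 4, 6, 11, 16 at positions 1,4,7,8,11.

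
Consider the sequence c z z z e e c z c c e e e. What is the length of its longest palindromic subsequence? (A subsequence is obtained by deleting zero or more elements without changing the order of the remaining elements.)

One longest palindromic subsequence is eecccee (positions 5,6,7,9,10,12,13); it reads the same forward and backward, and the interval DP gives dp[1][13] = 7.

7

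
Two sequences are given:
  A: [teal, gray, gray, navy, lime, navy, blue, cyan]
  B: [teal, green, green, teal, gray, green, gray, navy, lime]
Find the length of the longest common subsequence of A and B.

A longest common subsequence is teal, gray, gray, navy, lime (length 5); the LCS DP confirms no longer common subsequence exists.

5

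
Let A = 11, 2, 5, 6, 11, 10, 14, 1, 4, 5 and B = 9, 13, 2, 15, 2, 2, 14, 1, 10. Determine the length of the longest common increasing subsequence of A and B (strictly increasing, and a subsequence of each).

2

For each value that appears in both, track the longest common increasing run ending there.
The best achievable length is 2; one witness is 2, 14 (A-positions 2,7, B-positions 3,7).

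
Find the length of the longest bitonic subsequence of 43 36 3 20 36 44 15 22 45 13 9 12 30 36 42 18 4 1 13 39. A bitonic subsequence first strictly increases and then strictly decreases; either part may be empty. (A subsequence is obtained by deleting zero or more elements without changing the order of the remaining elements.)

9

Let inc[i] be the LIS ending at i and dec[i] the longest strictly decreasing subsequence starting at i. inc = [1, 1, 1, 2, 3, 4, 2, 3, 5, 2, 2, 3, 4, 5, 6, 4, 2, 1, 4, 6], dec = [8, 7, 2, 6, 6, 6, 5, 5, 5, 4, 3, 3, 4, 4, 4, 3, 2, 1, 1, 1].
max_i inc[i]+dec[i]−1 = 9, with one witness 3, 20, 36, 44, 22, 13, 12, 4, 1.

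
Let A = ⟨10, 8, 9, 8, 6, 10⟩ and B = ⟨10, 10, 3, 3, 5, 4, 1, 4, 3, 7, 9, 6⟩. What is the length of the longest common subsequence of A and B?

Backtracking the LCS table gives one alignment: 10 (A1,B2) → 9 (A3,B11) → 6 (A5,B12).
So the longest common subsequence has length 3.

3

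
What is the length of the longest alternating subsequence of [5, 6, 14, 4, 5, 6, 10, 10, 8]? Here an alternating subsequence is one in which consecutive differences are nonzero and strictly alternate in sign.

A longest alternating subsequence is 5, 6, 4, 10, 8 (positions 1,2,4,7,9); its 4 consecutive differences strictly alternate in sign, and length 5 is optimal.

5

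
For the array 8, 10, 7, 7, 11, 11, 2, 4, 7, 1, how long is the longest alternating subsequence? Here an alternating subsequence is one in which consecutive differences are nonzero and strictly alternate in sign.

7

A longest alternating subsequence is 8, 10, 7, 11, 2, 4, 1 (positions 1,2,3,5,7,8,10); its 6 consecutive differences strictly alternate in sign, and length 7 is optimal.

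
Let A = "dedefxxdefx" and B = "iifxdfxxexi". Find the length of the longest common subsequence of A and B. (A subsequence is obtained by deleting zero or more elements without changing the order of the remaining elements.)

A longest common subsequence is dfxxex (length 6); the LCS DP confirms no longer common subsequence exists.

6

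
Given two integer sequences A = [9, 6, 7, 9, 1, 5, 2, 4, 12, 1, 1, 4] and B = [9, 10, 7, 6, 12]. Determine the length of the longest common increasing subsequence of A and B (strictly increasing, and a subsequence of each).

A longest common strictly increasing subsequence is 9, 12 (length 2); it appears in order in both A and B, and no longer such subsequence exists.

2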